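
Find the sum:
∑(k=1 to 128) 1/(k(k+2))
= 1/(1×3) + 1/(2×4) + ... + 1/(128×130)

Partial fractions: 1/(k(k+2)) = (1/2)[1/k - 1/(k+2)]
Telescoping leaves the first two and last two terms:
= (1/2)[1/1 + 1/2 - 1/129 - 1/130]
= 6224/8385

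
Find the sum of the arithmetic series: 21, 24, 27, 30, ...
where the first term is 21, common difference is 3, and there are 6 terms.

Sₙ = n/2 × (first + last)
Last term = a + (n-1)d = 21 + (6-1)×3 = 36
S_6 = 6/2 × (21 + 36)
S_6 = 6/2 × 57 = 171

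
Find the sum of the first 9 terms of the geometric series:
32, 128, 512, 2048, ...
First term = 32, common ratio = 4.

Sₙ = a(1 - rⁿ) / (1 - r)
S_9 = 32(1 - 4^9) / (1 - 4)
S_9 = 32(1 - 262144) / (-3)
S_9 = 2796192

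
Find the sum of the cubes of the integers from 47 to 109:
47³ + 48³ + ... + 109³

Use ∑_{k=1}^{n} k³ = [n(n+1)/2]², then subtract the first 46 terms.
∑_{k=1}^{109} k³ = [109×110/2]² = 5995² = 35940025
∑_{k=1}^{46} k³ = [46×47/2]² = 1081² = 1168561
∑_{k=47}^{109} k³ = 35940025 - 1168561 = 34771464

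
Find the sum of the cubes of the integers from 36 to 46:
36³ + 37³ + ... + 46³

Use ∑_{k=1}^{n} k³ = [n(n+1)/2]², then subtract the first 35 terms.
∑_{k=1}^{46} k³ = [46×47/2]² = 1081² = 1168561
∑_{k=1}^{35} k³ = [35×36/2]² = 630² = 396900
∑_{k=36}^{46} k³ = 1168561 - 396900 = 771661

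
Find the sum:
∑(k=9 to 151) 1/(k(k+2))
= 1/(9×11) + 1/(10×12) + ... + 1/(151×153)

Partial fractions: 1/(k(k+2)) = (1/2)[1/k - 1/(k+2)]
Telescoping leaves the first two and last two terms:
= (1/2)[1/9 + 1/10 - 1/152 - 1/153]
= 23023/232560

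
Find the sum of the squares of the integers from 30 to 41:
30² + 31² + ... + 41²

Use ∑_{k=1}^{n} k² = n(n+1)(2n+1)/6, then subtract the first 29 terms.
∑_{k=1}^{41} k² = 41×42×83/6 = 23821
∑_{k=1}^{29} k² = 29×30×59/6 = 8555
∑_{k=30}^{41} k² = 23821 - 8555 = 15266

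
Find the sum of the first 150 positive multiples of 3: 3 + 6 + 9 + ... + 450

Factor out 3: = 3(1 + 2 + ... + 150) = 3 × n(n+1)/2
= 3 × 150×151/2
= 3 × 11325
= 33975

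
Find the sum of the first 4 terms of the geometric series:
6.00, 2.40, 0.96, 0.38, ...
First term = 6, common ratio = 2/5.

Sₙ = a(1 - rⁿ) / (1 - r)
S_4 = 6(1 - (2/5)^4) / (1 - (2/5))
S_4 = 6(1 - (16/625)) / (3/5)
S_4 = 1218/125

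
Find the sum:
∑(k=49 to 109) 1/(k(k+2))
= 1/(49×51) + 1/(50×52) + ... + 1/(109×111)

Partial fractions: 1/(k(k+2)) = (1/2)[1/k - 1/(k+2)]
Telescoping leaves the first two and last two terms:
= (1/2)[1/49 + 1/50 - 1/110 - 1/111]
= 33367/2991450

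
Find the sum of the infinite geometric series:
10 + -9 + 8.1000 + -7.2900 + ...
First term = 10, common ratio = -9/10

For |r| < 1, S = a / (1 - r)
S = 10 / (1 - (-9/10))
S = 10 / (19/10)
S = 100/19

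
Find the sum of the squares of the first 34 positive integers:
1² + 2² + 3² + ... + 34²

Formula: ∑k² = n(n+1)(2n+1)/6
= 34×35×69/6
= 82110/6
= 13685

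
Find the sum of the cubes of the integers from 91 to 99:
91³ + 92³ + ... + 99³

Use ∑_{k=1}^{n} k³ = [n(n+1)/2]², then subtract the first 90 terms.
∑_{k=1}^{99} k³ = [99×100/2]² = 4950² = 24502500
∑_{k=1}^{90} k³ = [90×91/2]² = 4095² = 16769025
∑_{k=91}^{99} k³ = 24502500 - 16769025 = 7733475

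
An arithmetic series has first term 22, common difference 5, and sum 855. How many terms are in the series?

Using S = n/2 × [2a + (n-1)d]
855 = n/2 × [2(22) + (n-1)(5)]
855 = n/2 × [44 + 5n - 5]
1710 = n × [39 + 5n]
5n² + (39)n - 1710 = 0
Discriminant: Δ = (39)² - 4(5)(-1710) = 1521 + 34200 = 35721
√Δ = 189
n = [-(39) + √Δ] / (2·5) = (-39 + 189) / 10 = 150 / 10 = 15
(The negative root is discarded since n must be a positive integer.)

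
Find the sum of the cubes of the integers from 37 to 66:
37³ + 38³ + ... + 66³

Use ∑_{k=1}^{n} k³ = [n(n+1)/2]², then subtract the first 36 terms.
∑_{k=1}^{66} k³ = [66×67/2]² = 2211² = 4888521
∑_{k=1}^{36} k³ = [36×37/2]² = 666² = 443556
∑_{k=37}^{66} k³ = 4888521 - 443556 = 4444965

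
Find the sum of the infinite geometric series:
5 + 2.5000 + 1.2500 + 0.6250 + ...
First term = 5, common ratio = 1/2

For |r| < 1, S = a / (1 - r)
S = 5 / (1 - (1/2))
S = 5 / (1/2)
S = 10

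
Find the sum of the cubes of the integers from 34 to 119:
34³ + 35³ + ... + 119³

Use ∑_{k=1}^{n} k³ = [n(n+1)/2]², then subtract the first 33 terms.
∑_{k=1}^{119} k³ = [119×120/2]² = 7140² = 50979600
∑_{k=1}^{33} k³ = [33×34/2]² = 561² = 314721
∑_{k=34}^{119} k³ = 50979600 - 314721 = 50664879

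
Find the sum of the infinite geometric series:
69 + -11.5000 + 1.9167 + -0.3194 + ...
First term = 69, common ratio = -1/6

For |r| < 1, S = a / (1 - r)
S = 69 / (1 - (-1/6))
S = 69 / (7/6)
S = 414/7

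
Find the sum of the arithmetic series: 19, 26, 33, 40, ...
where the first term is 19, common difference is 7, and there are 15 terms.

Sₙ = n/2 × (first + last)
Last term = a + (n-1)d = 19 + (15-1)×7 = 117
S_15 = 15/2 × (19 + 117)
S_15 = 15/2 × 136 = 1020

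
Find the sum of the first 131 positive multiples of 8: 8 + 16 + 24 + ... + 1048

Factor out 8: = 8(1 + 2 + ... + 131) = 8 × n(n+1)/2
= 8 × 131×132/2
= 8 × 8646
= 69168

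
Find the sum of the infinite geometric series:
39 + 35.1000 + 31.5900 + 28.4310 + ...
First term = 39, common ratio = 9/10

For |r| < 1, S = a / (1 - r)
S = 39 / (1 - (9/10))
S = 39 / (1/10)
S = 390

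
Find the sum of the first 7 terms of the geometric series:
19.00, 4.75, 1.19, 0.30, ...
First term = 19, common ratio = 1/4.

Sₙ = a(1 - rⁿ) / (1 - r)
S_7 = 19(1 - (1/4)^7) / (1 - (1/4))
S_7 = 19(1 - (1/16384)) / (3/4)
S_7 = 103759/4096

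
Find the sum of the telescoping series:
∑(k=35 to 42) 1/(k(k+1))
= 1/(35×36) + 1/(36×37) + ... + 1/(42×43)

Partial fractions: 1/(k(k+1)) = 1/k - 1/(k+1)
The series telescopes:
= (1/35 - 1/36) + (1/36 - 1/37) + ... + (1/42 - 1/43)
= 1/35 - 1/43
= 8/1505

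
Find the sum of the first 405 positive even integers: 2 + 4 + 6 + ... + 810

Sum of first n even numbers = n(n+1)
= 405×406
= 164430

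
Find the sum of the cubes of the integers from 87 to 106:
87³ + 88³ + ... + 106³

Use ∑_{k=1}^{n} k³ = [n(n+1)/2]², then subtract the first 86 terms.
∑_{k=1}^{106} k³ = [106×107/2]² = 5671² = 32160241
∑_{k=1}^{86} k³ = [86×87/2]² = 3741² = 13995081
∑_{k=87}^{106} k³ = 32160241 - 13995081 = 18165160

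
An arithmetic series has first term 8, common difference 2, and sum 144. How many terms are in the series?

Using S = n/2 × [2a + (n-1)d]
144 = n/2 × [2(8) + (n-1)(2)]
144 = n/2 × [16 + 2n - 2]
288 = n × [14 + 2n]
2n² + (14)n - 288 = 0
Discriminant: Δ = (14)² - 4(2)(-288) = 196 + 2304 = 2500
√Δ = 50
n = [-(14) + √Δ] / (2·2) = (-14 + 50) / 4 = 36 / 4 = 9
(The negative root is discarded since n must be a positive integer.)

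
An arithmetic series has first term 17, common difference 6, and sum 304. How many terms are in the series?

Using S = n/2 × [2a + (n-1)d]
304 = n/2 × [2(17) + (n-1)(6)]
304 = n/2 × [34 + 6n - 6]
608 = n × [28 + 6n]
6n² + (28)n - 608 = 0
Discriminant: Δ = (28)² - 4(6)(-608) = 784 + 14592 = 15376
√Δ = 124
n = [-(28) + √Δ] / (2·6) = (-28 + 124) / 12 = 96 / 12 = 8
(The negative root is discarded since n must be a positive integer.)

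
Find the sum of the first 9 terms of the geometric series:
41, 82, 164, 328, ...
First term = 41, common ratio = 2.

Sₙ = a(1 - rⁿ) / (1 - r)
S_9 = 41(1 - 2^9) / (1 - 2)
S_9 = 41(1 - 512) / (-1)
S_9 = 20951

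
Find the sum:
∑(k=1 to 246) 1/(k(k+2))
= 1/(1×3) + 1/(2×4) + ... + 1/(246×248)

Partial fractions: 1/(k(k+2)) = (1/2)[1/k - 1/(k+2)]
Telescoping leaves the first two and last two terms:
= (1/2)[1/1 + 1/2 - 1/247 - 1/248]
= 91389/122512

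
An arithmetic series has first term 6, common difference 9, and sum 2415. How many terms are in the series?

Using S = n/2 × [2a + (n-1)d]
2415 = n/2 × [2(6) + (n-1)(9)]
2415 = n/2 × [12 + 9n - 9]
4830 = n × [3 + 9n]
9n² + (3)n - 4830 = 0
Discriminant: Δ = (3)² - 4(9)(-4830) = 9 + 173880 = 173889
√Δ = 417
n = [-(3) + √Δ] / (2·9) = (-3 + 417) / 18 = 414 / 18 = 23
(The negative root is discarded since n must be a positive integer.)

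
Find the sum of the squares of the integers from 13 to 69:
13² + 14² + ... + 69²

Use ∑_{k=1}^{n} k² = n(n+1)(2n+1)/6, then subtract the first 12 terms.
∑_{k=1}^{69} k² = 69×70×139/6 = 111895
∑_{k=1}^{12} k² = 12×13×25/6 = 650
∑_{k=13}^{69} k² = 111895 - 650 = 111245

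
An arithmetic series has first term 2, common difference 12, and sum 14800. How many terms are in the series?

Using S = n/2 × [2a + (n-1)d]
14800 = n/2 × [2(2) + (n-1)(12)]
14800 = n/2 × [4 + 12n - 12]
29600 = n × [-8 + 12n]
12n² + (-8)n - 29600 = 0
Discriminant: Δ = (-8)² - 4(12)(-29600) = 64 + 1420800 = 1420864
√Δ = 1192
n = [-(-8) + √Δ] / (2·12) = (8 + 1192) / 24 = 1200 / 24 = 50
(The negative root is discarded since n must be a positive integer.)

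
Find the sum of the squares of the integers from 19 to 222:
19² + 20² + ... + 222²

Use ∑_{k=1}^{n} k² = n(n+1)(2n+1)/6, then subtract the first 18 terms.
∑_{k=1}^{222} k² = 222×223×445/6 = 3671695
∑_{k=1}^{18} k² = 18×19×37/6 = 2109
∑_{k=19}^{222} k² = 3671695 - 2109 = 3669586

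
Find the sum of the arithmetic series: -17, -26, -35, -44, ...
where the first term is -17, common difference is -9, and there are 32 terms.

Sₙ = n/2 × (first + last)
Last term = a + (n-1)d = -17 + (32-1)×(-9) = -296
S_32 = 32/2 × (-17 + (-296))
S_32 = 32/2 × (-313) = -5008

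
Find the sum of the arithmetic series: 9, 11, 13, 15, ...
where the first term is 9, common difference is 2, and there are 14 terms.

Sₙ = n/2 × (first + last)
Last term = a + (n-1)d = 9 + (14-1)×2 = 35
S_14 = 14/2 × (9 + 35)
S_14 = 14/2 × 44 = 308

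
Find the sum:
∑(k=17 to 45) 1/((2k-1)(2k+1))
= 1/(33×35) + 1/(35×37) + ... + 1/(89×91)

Partial fractions: 1/((2k-1)(2k+1)) = (1/2)[1/(2k-1) - 1/(2k+1)]
The series telescopes:
= (1/2)[1/33 - 1/91]
= 29/3003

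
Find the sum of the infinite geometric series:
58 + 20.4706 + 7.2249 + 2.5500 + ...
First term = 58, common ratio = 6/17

For |r| < 1, S = a / (1 - r)
S = 58 / (1 - (6/17))
S = 58 / (11/17)
S = 986/11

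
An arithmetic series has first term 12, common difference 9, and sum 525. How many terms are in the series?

Using S = n/2 × [2a + (n-1)d]
525 = n/2 × [2(12) + (n-1)(9)]
525 = n/2 × [24 + 9n - 9]
1050 = n × [15 + 9n]
9n² + (15)n - 1050 = 0
Discriminant: Δ = (15)² - 4(9)(-1050) = 225 + 37800 = 38025
√Δ = 195
n = [-(15) + √Δ] / (2·9) = (-15 + 195) / 18 = 180 / 18 = 10
(The negative root is discarded since n must be a positive integer.)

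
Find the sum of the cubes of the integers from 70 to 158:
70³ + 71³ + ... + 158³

Use ∑_{k=1}^{n} k³ = [n(n+1)/2]², then subtract the first 69 terms.
∑_{k=1}^{158} k³ = [158×159/2]² = 12561² = 157778721
∑_{k=1}^{69} k³ = [69×70/2]² = 2415² = 5832225
∑_{k=70}^{158} k³ = 157778721 - 5832225 = 151946496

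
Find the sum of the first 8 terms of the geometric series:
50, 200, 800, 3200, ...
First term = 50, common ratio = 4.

Sₙ = a(1 - rⁿ) / (1 - r)
S_8 = 50(1 - 4^8) / (1 - 4)
S_8 = 50(1 - 65536) / (-3)
S_8 = 1092250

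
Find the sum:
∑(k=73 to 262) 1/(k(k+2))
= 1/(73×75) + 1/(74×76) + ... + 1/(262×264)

Partial fractions: 1/(k(k+2)) = (1/2)[1/k - 1/(k+2)]
Telescoping leaves the first two and last two terms:
= (1/2)[1/73 + 1/74 - 1/263 - 1/264]
= 3679825/375071664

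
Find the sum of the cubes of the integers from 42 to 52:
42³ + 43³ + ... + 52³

Use ∑_{k=1}^{n} k³ = [n(n+1)/2]², then subtract the first 41 terms.
∑_{k=1}^{52} k³ = [52×53/2]² = 1378² = 1898884
∑_{k=1}^{41} k³ = [41×42/2]² = 861² = 741321
∑_{k=42}^{52} k³ = 1898884 - 741321 = 1157563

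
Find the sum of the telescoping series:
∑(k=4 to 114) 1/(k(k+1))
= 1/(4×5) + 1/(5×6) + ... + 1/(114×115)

Partial fractions: 1/(k(k+1)) = 1/k - 1/(k+1)
The series telescopes:
= (1/4 - 1/5) + (1/5 - 1/6) + ... + (1/114 - 1/115)
= 1/4 - 1/115
= 111/460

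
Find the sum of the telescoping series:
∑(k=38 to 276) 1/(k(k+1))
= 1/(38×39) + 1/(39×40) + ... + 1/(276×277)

Partial fractions: 1/(k(k+1)) = 1/k - 1/(k+1)
The series telescopes:
= (1/38 - 1/39) + (1/39 - 1/40) + ... + (1/276 - 1/277)
= 1/38 - 1/277
= 239/10526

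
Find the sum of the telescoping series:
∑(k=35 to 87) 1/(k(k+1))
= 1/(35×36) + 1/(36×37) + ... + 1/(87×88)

Partial fractions: 1/(k(k+1)) = 1/k - 1/(k+1)
The series telescopes:
= (1/35 - 1/36) + (1/36 - 1/37) + ... + (1/87 - 1/88)
= 1/35 - 1/88
= 53/3080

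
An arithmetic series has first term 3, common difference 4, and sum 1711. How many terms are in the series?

Using S = n/2 × [2a + (n-1)d]
1711 = n/2 × [2(3) + (n-1)(4)]
1711 = n/2 × [6 + 4n - 4]
3422 = n × [2 + 4n]
4n² + (2)n - 3422 = 0
Discriminant: Δ = (2)² - 4(4)(-3422) = 4 + 54752 = 54756
√Δ = 234
n = [-(2) + √Δ] / (2·4) = (-2 + 234) / 8 = 232 / 8 = 29
(The negative root is discarded since n must be a positive integer.)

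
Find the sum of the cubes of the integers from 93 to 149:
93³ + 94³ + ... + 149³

Use ∑_{k=1}^{n} k³ = [n(n+1)/2]², then subtract the first 92 terms.
∑_{k=1}^{149} k³ = [149×150/2]² = 11175² = 124880625
∑_{k=1}^{92} k³ = [92×93/2]² = 4278² = 18301284
∑_{k=93}^{149} k³ = 124880625 - 18301284 = 106579341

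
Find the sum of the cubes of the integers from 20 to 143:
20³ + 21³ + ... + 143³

Use ∑_{k=1}^{n} k³ = [n(n+1)/2]², then subtract the first 19 terms.
∑_{k=1}^{143} k³ = [143×144/2]² = 10296² = 106007616
∑_{k=1}^{19} k³ = [19×20/2]² = 190² = 36100
∑_{k=20}^{143} k³ = 106007616 - 36100 = 105971516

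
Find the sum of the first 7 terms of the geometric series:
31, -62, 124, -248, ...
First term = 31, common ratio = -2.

Sₙ = a(1 - rⁿ) / (1 - r)
S_7 = 31(1 - (-2)^7) / (1 - (-2))
S_7 = 31(1 - (-128)) / (3)
S_7 = 1333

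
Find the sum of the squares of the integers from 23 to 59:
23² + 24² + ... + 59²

Use ∑_{k=1}^{n} k² = n(n+1)(2n+1)/6, then subtract the first 22 terms.
∑_{k=1}^{59} k² = 59×60×119/6 = 70210
∑_{k=1}^{22} k² = 22×23×45/6 = 3795
∑_{k=23}^{59} k² = 70210 - 3795 = 66415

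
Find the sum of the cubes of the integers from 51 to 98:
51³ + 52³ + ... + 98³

Use ∑_{k=1}^{n} k³ = [n(n+1)/2]², then subtract the first 50 terms.
∑_{k=1}^{98} k³ = [98×99/2]² = 4851² = 23532201
∑_{k=1}^{50} k³ = [50×51/2]² = 1275² = 1625625
∑_{k=51}^{98} k³ = 23532201 - 1625625 = 21906576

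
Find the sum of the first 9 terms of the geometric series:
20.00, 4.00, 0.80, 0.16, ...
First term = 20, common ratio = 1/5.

Sₙ = a(1 - rⁿ) / (1 - r)
S_9 = 20(1 - (1/5)^9) / (1 - (1/5))
S_9 = 20(1 - (1/1953125)) / (4/5)
S_9 = 1953124/78125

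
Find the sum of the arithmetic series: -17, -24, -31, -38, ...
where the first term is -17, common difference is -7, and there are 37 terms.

Sₙ = n/2 × (first + last)
Last term = a + (n-1)d = -17 + (37-1)×(-7) = -269
S_37 = 37/2 × (-17 + (-269))
S_37 = 37/2 × (-286) = -5291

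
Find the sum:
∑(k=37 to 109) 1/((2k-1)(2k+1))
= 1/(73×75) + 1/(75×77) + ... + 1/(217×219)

Partial fractions: 1/((2k-1)(2k+1)) = (1/2)[1/(2k-1) - 1/(2k+1)]
The series telescopes:
= (1/2)[1/73 - 1/219]
= 1/219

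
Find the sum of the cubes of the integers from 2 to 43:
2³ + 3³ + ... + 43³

Use ∑_{k=1}^{n} k³ = [n(n+1)/2]², then subtract the first 1 terms.
∑_{k=1}^{43} k³ = [43×44/2]² = 946² = 894916
∑_{k=1}^{1} k³ = [1×2/2]² = 1² = 1
∑_{k=2}^{43} k³ = 894916 - 1 = 894915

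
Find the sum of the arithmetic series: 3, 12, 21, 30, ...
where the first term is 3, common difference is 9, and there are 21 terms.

Sₙ = n/2 × (first + last)
Last term = a + (n-1)d = 3 + (21-1)×9 = 183
S_21 = 21/2 × (3 + 183)
S_21 = 21/2 × 186 = 1953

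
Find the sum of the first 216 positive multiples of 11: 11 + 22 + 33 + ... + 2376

Factor out 11: = 11(1 + 2 + ... + 216) = 11 × n(n+1)/2
= 11 × 216×217/2
= 11 × 23436
= 257796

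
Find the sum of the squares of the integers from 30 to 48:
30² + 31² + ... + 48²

Use ∑_{k=1}^{n} k² = n(n+1)(2n+1)/6, then subtract the first 29 terms.
∑_{k=1}^{48} k² = 48×49×97/6 = 38024
∑_{k=1}^{29} k² = 29×30×59/6 = 8555
∑_{k=30}^{48} k² = 38024 - 8555 = 29469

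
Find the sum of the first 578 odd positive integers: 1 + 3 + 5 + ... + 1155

Sum of first n odd numbers = n²
= 578²
= 334084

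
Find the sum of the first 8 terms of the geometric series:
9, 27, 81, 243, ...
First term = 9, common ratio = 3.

Sₙ = a(1 - rⁿ) / (1 - r)
S_8 = 9(1 - 3^8) / (1 - 3)
S_8 = 9(1 - 6561) / (-2)
S_8 = 29520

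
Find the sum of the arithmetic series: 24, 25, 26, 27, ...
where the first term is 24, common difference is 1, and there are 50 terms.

Sₙ = n/2 × (first + last)
Last term = a + (n-1)d = 24 + (50-1)×1 = 73
S_50 = 50/2 × (24 + 73)
S_50 = 50/2 × 97 = 2425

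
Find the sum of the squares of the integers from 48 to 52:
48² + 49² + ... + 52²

Use ∑_{k=1}^{n} k² = n(n+1)(2n+1)/6, then subtract the first 47 terms.
∑_{k=1}^{52} k² = 52×53×105/6 = 48230
∑_{k=1}^{47} k² = 47×48×95/6 = 35720
∑_{k=48}^{52} k² = 48230 - 35720 = 12510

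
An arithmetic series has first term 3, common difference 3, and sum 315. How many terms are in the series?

Using S = n/2 × [2a + (n-1)d]
315 = n/2 × [2(3) + (n-1)(3)]
315 = n/2 × [6 + 3n - 3]
630 = n × [3 + 3n]
3n² + (3)n - 630 = 0
Discriminant: Δ = (3)² - 4(3)(-630) = 9 + 7560 = 7569
√Δ = 87
n = [-(3) + √Δ] / (2·3) = (-3 + 87) / 6 = 84 / 6 = 14
(The negative root is discarded since n must be a positive integer.)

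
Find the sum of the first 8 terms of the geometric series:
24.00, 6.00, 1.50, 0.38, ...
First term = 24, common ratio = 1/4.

Sₙ = a(1 - rⁿ) / (1 - r)
S_8 = 24(1 - (1/4)^8) / (1 - (1/4))
S_8 = 24(1 - (1/65536)) / (3/4)
S_8 = 65535/2048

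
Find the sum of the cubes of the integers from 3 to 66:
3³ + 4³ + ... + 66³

Use ∑_{k=1}^{n} k³ = [n(n+1)/2]², then subtract the first 2 terms.
∑_{k=1}^{66} k³ = [66×67/2]² = 2211² = 4888521
∑_{k=1}^{2} k³ = [2×3/2]² = 3² = 9
∑_{k=3}^{66} k³ = 4888521 - 9 = 4888512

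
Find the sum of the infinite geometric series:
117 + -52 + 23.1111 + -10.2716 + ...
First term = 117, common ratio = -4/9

For |r| < 1, S = a / (1 - r)
S = 117 / (1 - (-4/9))
S = 117 / (13/9)
S = 81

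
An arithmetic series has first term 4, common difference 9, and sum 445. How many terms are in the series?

Using S = n/2 × [2a + (n-1)d]
445 = n/2 × [2(4) + (n-1)(9)]
445 = n/2 × [8 + 9n - 9]
890 = n × [-1 + 9n]
9n² + (-1)n - 890 = 0
Discriminant: Δ = (-1)² - 4(9)(-890) = 1 + 32040 = 32041
√Δ = 179
n = [-(-1) + √Δ] / (2·9) = (1 + 179) / 18 = 180 / 18 = 10
(The negative root is discarded since n must be a positive integer.)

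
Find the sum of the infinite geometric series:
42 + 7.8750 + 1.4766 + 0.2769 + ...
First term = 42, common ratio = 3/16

For |r| < 1, S = a / (1 - r)
S = 42 / (1 - (3/16))
S = 42 / (13/16)
S = 672/13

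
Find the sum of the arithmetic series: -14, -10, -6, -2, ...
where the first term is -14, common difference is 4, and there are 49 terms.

Sₙ = n/2 × (first + last)
Last term = a + (n-1)d = -14 + (49-1)×4 = 178
S_49 = 49/2 × (-14 + 178)
S_49 = 49/2 × 164 = 4018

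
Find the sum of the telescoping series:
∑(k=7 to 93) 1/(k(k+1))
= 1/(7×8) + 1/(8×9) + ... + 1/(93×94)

Partial fractions: 1/(k(k+1)) = 1/k - 1/(k+1)
The series telescopes:
= (1/7 - 1/8) + (1/8 - 1/9) + ... + (1/93 - 1/94)
= 1/7 - 1/94
= 87/658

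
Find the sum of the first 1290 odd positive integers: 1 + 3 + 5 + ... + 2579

Sum of first n odd numbers = n²
= 1290²
= 1664100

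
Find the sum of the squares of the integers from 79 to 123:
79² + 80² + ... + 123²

Use ∑_{k=1}^{n} k² = n(n+1)(2n+1)/6, then subtract the first 78 terms.
∑_{k=1}^{123} k² = 123×124×247/6 = 627874
∑_{k=1}^{78} k² = 78×79×157/6 = 161239
∑_{k=79}^{123} k² = 627874 - 161239 = 466635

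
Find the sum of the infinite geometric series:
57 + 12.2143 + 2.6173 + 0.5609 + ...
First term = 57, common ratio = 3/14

For |r| < 1, S = a / (1 - r)
S = 57 / (1 - (3/14))
S = 57 / (11/14)
S = 798/11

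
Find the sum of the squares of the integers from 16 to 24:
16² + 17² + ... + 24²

Use ∑_{k=1}^{n} k² = n(n+1)(2n+1)/6, then subtract the first 15 terms.
∑_{k=1}^{24} k² = 24×25×49/6 = 4900
∑_{k=1}^{15} k² = 15×16×31/6 = 1240
∑_{k=16}^{24} k² = 4900 - 1240 = 3660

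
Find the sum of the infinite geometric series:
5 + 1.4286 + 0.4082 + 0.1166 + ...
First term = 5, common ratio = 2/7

For |r| < 1, S = a / (1 - r)
S = 5 / (1 - (2/7))
S = 5 / (5/7)
S = 7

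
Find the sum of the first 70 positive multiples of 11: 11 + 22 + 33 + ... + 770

Factor out 11: = 11(1 + 2 + ... + 70) = 11 × n(n+1)/2
= 11 × 70×71/2
= 11 × 2485
= 27335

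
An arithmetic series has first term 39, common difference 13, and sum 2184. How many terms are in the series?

Using S = n/2 × [2a + (n-1)d]
2184 = n/2 × [2(39) + (n-1)(13)]
2184 = n/2 × [78 + 13n - 13]
4368 = n × [65 + 13n]
13n² + (65)n - 4368 = 0
Discriminant: Δ = (65)² - 4(13)(-4368) = 4225 + 227136 = 231361
√Δ = 481
n = [-(65) + √Δ] / (2·13) = (-65 + 481) / 26 = 416 / 26 = 16
(The negative root is discarded since n must be a positive integer.)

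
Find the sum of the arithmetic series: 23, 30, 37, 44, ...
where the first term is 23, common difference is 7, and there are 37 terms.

Sₙ = n/2 × (first + last)
Last term = a + (n-1)d = 23 + (37-1)×7 = 275
S_37 = 37/2 × (23 + 275)
S_37 = 37/2 × 298 = 5513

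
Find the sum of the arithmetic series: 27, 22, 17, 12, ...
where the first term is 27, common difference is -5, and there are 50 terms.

Sₙ = n/2 × (first + last)
Last term = a + (n-1)d = 27 + (50-1)×(-5) = -218
S_50 = 50/2 × (27 + (-218))
S_50 = 50/2 × (-191) = -4775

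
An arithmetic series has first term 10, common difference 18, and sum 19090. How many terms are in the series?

Using S = n/2 × [2a + (n-1)d]
19090 = n/2 × [2(10) + (n-1)(18)]
19090 = n/2 × [20 + 18n - 18]
38180 = n × [2 + 18n]
18n² + (2)n - 38180 = 0
Discriminant: Δ = (2)² - 4(18)(-38180) = 4 + 2748960 = 2748964
√Δ = 1658
n = [-(2) + √Δ] / (2·18) = (-2 + 1658) / 36 = 1656 / 36 = 46
(The negative root is discarded since n must be a positive integer.)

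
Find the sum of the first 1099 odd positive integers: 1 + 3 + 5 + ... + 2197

Sum of first n odd numbers = n²
= 1099²
= 1207801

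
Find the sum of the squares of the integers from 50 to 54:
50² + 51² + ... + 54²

Use ∑_{k=1}^{n} k² = n(n+1)(2n+1)/6, then subtract the first 49 terms.
∑_{k=1}^{54} k² = 54×55×109/6 = 53955
∑_{k=1}^{49} k² = 49×50×99/6 = 40425
∑_{k=50}^{54} k² = 53955 - 40425 = 13530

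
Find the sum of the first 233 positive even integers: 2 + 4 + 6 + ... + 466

Sum of first n even numbers = n(n+1)
= 233×234
= 54522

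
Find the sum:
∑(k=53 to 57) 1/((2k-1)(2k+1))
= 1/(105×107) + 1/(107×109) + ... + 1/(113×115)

Partial fractions: 1/((2k-1)(2k+1)) = (1/2)[1/(2k-1) - 1/(2k+1)]
The series telescopes:
= (1/2)[1/105 - 1/115]
= 1/2415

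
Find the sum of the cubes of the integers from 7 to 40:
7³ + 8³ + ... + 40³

Use ∑_{k=1}^{n} k³ = [n(n+1)/2]², then subtract the first 6 terms.
∑_{k=1}^{40} k³ = [40×41/2]² = 820² = 672400
∑_{k=1}^{6} k³ = [6×7/2]² = 21² = 441
∑_{k=7}^{40} k³ = 672400 - 441 = 671959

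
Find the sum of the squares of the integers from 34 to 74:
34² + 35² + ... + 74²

Use ∑_{k=1}^{n} k² = n(n+1)(2n+1)/6, then subtract the first 33 terms.
∑_{k=1}^{74} k² = 74×75×149/6 = 137825
∑_{k=1}^{33} k² = 33×34×67/6 = 12529
∑_{k=34}^{74} k² = 137825 - 12529 = 125296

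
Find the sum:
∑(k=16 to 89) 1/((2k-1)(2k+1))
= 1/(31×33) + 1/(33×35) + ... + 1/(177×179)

Partial fractions: 1/((2k-1)(2k+1)) = (1/2)[1/(2k-1) - 1/(2k+1)]
The series telescopes:
= (1/2)[1/31 - 1/179]
= 74/5549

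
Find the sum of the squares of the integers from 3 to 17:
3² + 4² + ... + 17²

Use ∑_{k=1}^{n} k² = n(n+1)(2n+1)/6, then subtract the first 2 terms.
∑_{k=1}^{17} k² = 17×18×35/6 = 1785
∑_{k=1}^{2} k² = 2×3×5/6 = 5
∑_{k=3}^{17} k² = 1785 - 5 = 1780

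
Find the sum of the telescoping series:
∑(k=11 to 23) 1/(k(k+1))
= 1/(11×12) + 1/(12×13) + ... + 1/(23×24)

Partial fractions: 1/(k(k+1)) = 1/k - 1/(k+1)
The series telescopes:
= (1/11 - 1/12) + (1/12 - 1/13) + ... + (1/23 - 1/24)
= 1/11 - 1/24
= 13/264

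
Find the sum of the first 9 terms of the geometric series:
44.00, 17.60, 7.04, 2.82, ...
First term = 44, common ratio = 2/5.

Sₙ = a(1 - rⁿ) / (1 - r)
S_9 = 44(1 - (2/5)^9) / (1 - (2/5))
S_9 = 44(1 - (512/1953125)) / (3/5)
S_9 = 28638324/390625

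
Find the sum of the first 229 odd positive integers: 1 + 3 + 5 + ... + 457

Sum of first n odd numbers = n²
= 229²
= 52441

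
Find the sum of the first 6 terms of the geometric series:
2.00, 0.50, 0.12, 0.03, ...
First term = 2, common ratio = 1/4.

Sₙ = a(1 - rⁿ) / (1 - r)
S_6 = 2(1 - (1/4)^6) / (1 - (1/4))
S_6 = 2(1 - (1/4096)) / (3/4)
S_6 = 1365/512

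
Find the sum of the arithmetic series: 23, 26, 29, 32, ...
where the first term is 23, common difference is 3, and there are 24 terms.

Sₙ = n/2 × (first + last)
Last term = a + (n-1)d = 23 + (24-1)×3 = 92
S_24 = 24/2 × (23 + 92)
S_24 = 24/2 × 115 = 1380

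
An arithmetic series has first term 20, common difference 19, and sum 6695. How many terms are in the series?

Using S = n/2 × [2a + (n-1)d]
6695 = n/2 × [2(20) + (n-1)(19)]
6695 = n/2 × [40 + 19n - 19]
13390 = n × [21 + 19n]
19n² + (21)n - 13390 = 0
Discriminant: Δ = (21)² - 4(19)(-13390) = 441 + 1017640 = 1018081
√Δ = 1009
n = [-(21) + √Δ] / (2·19) = (-21 + 1009) / 38 = 988 / 38 = 26
(The negative root is discarded since n must be a positive integer.)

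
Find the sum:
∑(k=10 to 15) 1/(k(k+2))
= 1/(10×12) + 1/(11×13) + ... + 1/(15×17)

Partial fractions: 1/(k(k+2)) = (1/2)[1/k - 1/(k+2)]
Telescoping leaves the first two and last two terms:
= (1/2)[1/10 + 1/11 - 1/16 - 1/17]
= 1041/29920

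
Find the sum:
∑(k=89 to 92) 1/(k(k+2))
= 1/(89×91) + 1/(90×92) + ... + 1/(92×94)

Partial fractions: 1/(k(k+2)) = (1/2)[1/k - 1/(k+2)]
Telescoping leaves the first two and last two terms:
= (1/2)[1/89 + 1/90 - 1/93 - 1/94]
= 5579/11670570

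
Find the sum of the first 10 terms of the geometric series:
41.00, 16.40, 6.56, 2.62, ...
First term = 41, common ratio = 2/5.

Sₙ = a(1 - rⁿ) / (1 - r)
S_10 = 41(1 - (2/5)^10) / (1 - (2/5))
S_10 = 41(1 - (1024/9765625)) / (3/5)
S_10 = 133449547/1953125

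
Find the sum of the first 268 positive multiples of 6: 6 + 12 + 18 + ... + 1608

Factor out 6: = 6(1 + 2 + ... + 268) = 6 × n(n+1)/2
= 6 × 268×269/2
= 6 × 36046
= 216276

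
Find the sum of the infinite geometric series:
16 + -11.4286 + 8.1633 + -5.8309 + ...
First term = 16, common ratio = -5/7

For |r| < 1, S = a / (1 - r)
S = 16 / (1 - (-5/7))
S = 16 / (12/7)
S = 28/3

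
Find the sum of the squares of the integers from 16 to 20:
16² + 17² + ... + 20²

Use ∑_{k=1}^{n} k² = n(n+1)(2n+1)/6, then subtract the first 15 terms.
∑_{k=1}^{20} k² = 20×21×41/6 = 2870
∑_{k=1}^{15} k² = 15×16×31/6 = 1240
∑_{k=16}^{20} k² = 2870 - 1240 = 1630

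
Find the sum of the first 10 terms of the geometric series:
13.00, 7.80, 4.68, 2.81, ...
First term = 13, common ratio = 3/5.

Sₙ = a(1 - rⁿ) / (1 - r)
S_10 = 13(1 - (3/5)^10) / (1 - (3/5))
S_10 = 13(1 - (59049/9765625)) / (2/5)
S_10 = 63092744/1953125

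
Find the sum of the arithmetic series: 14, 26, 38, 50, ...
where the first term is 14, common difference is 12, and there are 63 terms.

Sₙ = n/2 × (first + last)
Last term = a + (n-1)d = 14 + (63-1)×12 = 758
S_63 = 63/2 × (14 + 758)
S_63 = 63/2 × 772 = 24318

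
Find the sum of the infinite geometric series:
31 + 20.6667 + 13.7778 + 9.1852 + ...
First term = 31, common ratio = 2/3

For |r| < 1, S = a / (1 - r)
S = 31 / (1 - (2/3))
S = 31 / (1/3)
S = 93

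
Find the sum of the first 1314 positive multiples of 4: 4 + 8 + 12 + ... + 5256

Factor out 4: = 4(1 + 2 + ... + 1314) = 4 × n(n+1)/2
= 4 × 1314×1315/2
= 4 × 863955
= 3455820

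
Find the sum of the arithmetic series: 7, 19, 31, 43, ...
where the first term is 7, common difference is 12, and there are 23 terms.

Sₙ = n/2 × (first + last)
Last term = a + (n-1)d = 7 + (23-1)×12 = 271
S_23 = 23/2 × (7 + 271)
S_23 = 23/2 × 278 = 3197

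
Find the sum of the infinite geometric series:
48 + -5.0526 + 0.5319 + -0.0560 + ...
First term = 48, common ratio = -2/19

For |r| < 1, S = a / (1 - r)
S = 48 / (1 - (-2/19))
S = 48 / (21/19)
S = 304/7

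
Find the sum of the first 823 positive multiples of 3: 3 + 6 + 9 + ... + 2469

Factor out 3: = 3(1 + 2 + ... + 823) = 3 × n(n+1)/2
= 3 × 823×824/2
= 3 × 339076
= 1017228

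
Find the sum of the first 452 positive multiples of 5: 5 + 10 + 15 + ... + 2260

Factor out 5: = 5(1 + 2 + ... + 452) = 5 × n(n+1)/2
= 5 × 452×453/2
= 5 × 102378
= 511890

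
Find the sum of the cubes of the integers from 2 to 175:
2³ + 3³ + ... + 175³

Use ∑_{k=1}^{n} k³ = [n(n+1)/2]², then subtract the first 1 terms.
∑_{k=1}^{175} k³ = [175×176/2]² = 15400² = 237160000
∑_{k=1}^{1} k³ = [1×2/2]² = 1² = 1
∑_{k=2}^{175} k³ = 237160000 - 1 = 237159999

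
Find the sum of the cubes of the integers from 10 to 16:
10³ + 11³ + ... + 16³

Use ∑_{k=1}^{n} k³ = [n(n+1)/2]², then subtract the first 9 terms.
∑_{k=1}^{16} k³ = [16×17/2]² = 136² = 18496
∑_{k=1}^{9} k³ = [9×10/2]² = 45² = 2025
∑_{k=10}^{16} k³ = 18496 - 2025 = 16471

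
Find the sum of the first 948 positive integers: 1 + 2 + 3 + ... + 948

Formula: ∑k = n(n+1)/2
= 948×949/2
= 899652/2
= 449826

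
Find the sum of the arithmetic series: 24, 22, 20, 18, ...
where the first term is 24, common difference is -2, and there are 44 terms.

Sₙ = n/2 × (first + last)
Last term = a + (n-1)d = 24 + (44-1)×(-2) = -62
S_44 = 44/2 × (24 + (-62))
S_44 = 44/2 × (-38) = -836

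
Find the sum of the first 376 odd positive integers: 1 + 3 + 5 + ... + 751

Sum of first n odd numbers = n²
= 376²
= 141376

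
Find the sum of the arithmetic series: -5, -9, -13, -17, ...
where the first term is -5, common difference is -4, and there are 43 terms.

Sₙ = n/2 × (first + last)
Last term = a + (n-1)d = -5 + (43-1)×(-4) = -173
S_43 = 43/2 × (-5 + (-173))
S_43 = 43/2 × (-178) = -3827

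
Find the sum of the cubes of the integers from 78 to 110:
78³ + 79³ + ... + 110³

Use ∑_{k=1}^{n} k³ = [n(n+1)/2]², then subtract the first 77 terms.
∑_{k=1}^{110} k³ = [110×111/2]² = 6105² = 37271025
∑_{k=1}^{77} k³ = [77×78/2]² = 3003² = 9018009
∑_{k=78}^{110} k³ = 37271025 - 9018009 = 28253016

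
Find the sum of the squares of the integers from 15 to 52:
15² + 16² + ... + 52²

Use ∑_{k=1}^{n} k² = n(n+1)(2n+1)/6, then subtract the first 14 terms.
∑_{k=1}^{52} k² = 52×53×105/6 = 48230
∑_{k=1}^{14} k² = 14×15×29/6 = 1015
∑_{k=15}^{52} k² = 48230 - 1015 = 47215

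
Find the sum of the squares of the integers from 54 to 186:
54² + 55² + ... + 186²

Use ∑_{k=1}^{n} k² = n(n+1)(2n+1)/6, then subtract the first 53 terms.
∑_{k=1}^{186} k² = 186×187×373/6 = 2162281
∑_{k=1}^{53} k² = 53×54×107/6 = 51039
∑_{k=54}^{186} k² = 2162281 - 51039 = 2111242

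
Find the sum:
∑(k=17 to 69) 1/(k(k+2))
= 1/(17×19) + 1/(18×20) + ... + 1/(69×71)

Partial fractions: 1/(k(k+2)) = (1/2)[1/k - 1/(k+2)]
Telescoping leaves the first two and last two terms:
= (1/2)[1/17 + 1/18 - 1/70 - 1/71]
= 32701/760410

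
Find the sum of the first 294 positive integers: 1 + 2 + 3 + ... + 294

Formula: ∑k = n(n+1)/2
= 294×295/2
= 86730/2
= 43365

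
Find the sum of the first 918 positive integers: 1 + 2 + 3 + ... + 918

Formula: ∑k = n(n+1)/2
= 918×919/2
= 843642/2
= 421821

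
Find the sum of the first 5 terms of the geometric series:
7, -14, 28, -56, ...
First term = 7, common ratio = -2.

Sₙ = a(1 - rⁿ) / (1 - r)
S_5 = 7(1 - (-2)^5) / (1 - (-2))
S_5 = 7(1 - (-32)) / (3)
S_5 = 77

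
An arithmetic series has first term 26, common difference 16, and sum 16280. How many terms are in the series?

Using S = n/2 × [2a + (n-1)d]
16280 = n/2 × [2(26) + (n-1)(16)]
16280 = n/2 × [52 + 16n - 16]
32560 = n × [36 + 16n]
16n² + (36)n - 32560 = 0
Discriminant: Δ = (36)² - 4(16)(-32560) = 1296 + 2083840 = 2085136
√Δ = 1444
n = [-(36) + √Δ] / (2·16) = (-36 + 1444) / 32 = 1408 / 32 = 44
(The negative root is discarded since n must be a positive integer.)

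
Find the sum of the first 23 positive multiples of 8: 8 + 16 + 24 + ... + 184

Factor out 8: = 8(1 + 2 + ... + 23) = 8 × n(n+1)/2
= 8 × 23×24/2
= 8 × 276
= 2208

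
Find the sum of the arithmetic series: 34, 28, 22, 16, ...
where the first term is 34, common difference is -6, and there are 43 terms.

Sₙ = n/2 × (first + last)
Last term = a + (n-1)d = 34 + (43-1)×(-6) = -218
S_43 = 43/2 × (34 + (-218))
S_43 = 43/2 × (-184) = -3956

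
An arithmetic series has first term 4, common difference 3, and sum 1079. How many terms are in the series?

Using S = n/2 × [2a + (n-1)d]
1079 = n/2 × [2(4) + (n-1)(3)]
1079 = n/2 × [8 + 3n - 3]
2158 = n × [5 + 3n]
3n² + (5)n - 2158 = 0
Discriminant: Δ = (5)² - 4(3)(-2158) = 25 + 25896 = 25921
√Δ = 161
n = [-(5) + √Δ] / (2·3) = (-5 + 161) / 6 = 156 / 6 = 26
(The negative root is discarded since n must be a positive integer.)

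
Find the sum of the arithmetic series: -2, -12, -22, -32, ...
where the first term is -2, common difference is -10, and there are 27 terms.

Sₙ = n/2 × (first + last)
Last term = a + (n-1)d = -2 + (27-1)×(-10) = -262
S_27 = 27/2 × (-2 + (-262))
S_27 = 27/2 × (-264) = -3564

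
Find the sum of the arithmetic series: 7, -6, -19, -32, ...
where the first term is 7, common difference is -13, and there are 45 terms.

Sₙ = n/2 × (first + last)
Last term = a + (n-1)d = 7 + (45-1)×(-13) = -565
S_45 = 45/2 × (7 + (-565))
S_45 = 45/2 × (-558) = -12555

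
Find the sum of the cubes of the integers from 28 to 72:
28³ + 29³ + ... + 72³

Use ∑_{k=1}^{n} k³ = [n(n+1)/2]², then subtract the first 27 terms.
∑_{k=1}^{72} k³ = [72×73/2]² = 2628² = 6906384
∑_{k=1}^{27} k³ = [27×28/2]² = 378² = 142884
∑_{k=28}^{72} k³ = 6906384 - 142884 = 6763500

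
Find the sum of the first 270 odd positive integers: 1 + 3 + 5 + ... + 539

Sum of first n odd numbers = n²
= 270²
= 72900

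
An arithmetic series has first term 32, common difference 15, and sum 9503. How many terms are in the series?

Using S = n/2 × [2a + (n-1)d]
9503 = n/2 × [2(32) + (n-1)(15)]
9503 = n/2 × [64 + 15n - 15]
19006 = n × [49 + 15n]
15n² + (49)n - 19006 = 0
Discriminant: Δ = (49)² - 4(15)(-19006) = 2401 + 1140360 = 1142761
√Δ = 1069
n = [-(49) + √Δ] / (2·15) = (-49 + 1069) / 30 = 1020 / 30 = 34
(The negative root is discarded since n must be a positive integer.)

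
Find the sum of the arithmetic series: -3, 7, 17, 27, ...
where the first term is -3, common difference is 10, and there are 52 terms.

Sₙ = n/2 × (first + last)
Last term = a + (n-1)d = -3 + (52-1)×10 = 507
S_52 = 52/2 × (-3 + 507)
S_52 = 52/2 × 504 = 13104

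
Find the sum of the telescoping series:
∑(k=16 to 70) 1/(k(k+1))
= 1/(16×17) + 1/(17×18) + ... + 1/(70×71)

Partial fractions: 1/(k(k+1)) = 1/k - 1/(k+1)
The series telescopes:
= (1/16 - 1/17) + (1/17 - 1/18) + ... + (1/70 - 1/71)
= 1/16 - 1/71
= 55/1136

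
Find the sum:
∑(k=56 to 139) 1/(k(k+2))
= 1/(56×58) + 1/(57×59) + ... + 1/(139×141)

Partial fractions: 1/(k(k+2)) = (1/2)[1/k - 1/(k+2)]
Telescoping leaves the first two and last two terms:
= (1/2)[1/56 + 1/57 - 1/140 - 1/141]
= 15877/1500240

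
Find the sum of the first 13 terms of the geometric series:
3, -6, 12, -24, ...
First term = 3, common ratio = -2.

Sₙ = a(1 - rⁿ) / (1 - r)
S_13 = 3(1 - (-2)^13) / (1 - (-2))
S_13 = 3(1 - (-8192)) / (3)
S_13 = 8193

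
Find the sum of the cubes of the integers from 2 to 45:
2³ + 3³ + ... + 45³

Use ∑_{k=1}^{n} k³ = [n(n+1)/2]², then subtract the first 1 terms.
∑_{k=1}^{45} k³ = [45×46/2]² = 1035² = 1071225
∑_{k=1}^{1} k³ = [1×2/2]² = 1² = 1
∑_{k=2}^{45} k³ = 1071225 - 1 = 1071224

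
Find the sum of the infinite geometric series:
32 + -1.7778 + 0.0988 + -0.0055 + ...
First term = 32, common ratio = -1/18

For |r| < 1, S = a / (1 - r)
S = 32 / (1 - (-1/18))
S = 32 / (19/18)
S = 576/19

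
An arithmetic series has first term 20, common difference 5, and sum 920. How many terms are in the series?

Using S = n/2 × [2a + (n-1)d]
920 = n/2 × [2(20) + (n-1)(5)]
920 = n/2 × [40 + 5n - 5]
1840 = n × [35 + 5n]
5n² + (35)n - 1840 = 0
Discriminant: Δ = (35)² - 4(5)(-1840) = 1225 + 36800 = 38025
√Δ = 195
n = [-(35) + √Δ] / (2·5) = (-35 + 195) / 10 = 160 / 10 = 16
(The negative root is discarded since n must be a positive integer.)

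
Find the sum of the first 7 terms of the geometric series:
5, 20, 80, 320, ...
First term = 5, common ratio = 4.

Sₙ = a(1 - rⁿ) / (1 - r)
S_7 = 5(1 - 4^7) / (1 - 4)
S_7 = 5(1 - 16384) / (-3)
S_7 = 27305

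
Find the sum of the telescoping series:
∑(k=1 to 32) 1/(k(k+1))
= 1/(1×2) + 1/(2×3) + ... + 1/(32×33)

Partial fractions: 1/(k(k+1)) = 1/k - 1/(k+1)
The series telescopes:
= (1/1 - 1/2) + (1/2 - 1/3) + ... + (1/32 - 1/33)
= 1/1 - 1/33
= 32/33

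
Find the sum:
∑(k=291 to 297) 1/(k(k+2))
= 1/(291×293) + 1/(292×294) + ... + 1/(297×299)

Partial fractions: 1/(k(k+2)) = (1/2)[1/k - 1/(k+2)]
Telescoping leaves the first two and last two terms:
= (1/2)[1/291 + 1/292 - 1/298 - 1/299]
= 609091/7571175144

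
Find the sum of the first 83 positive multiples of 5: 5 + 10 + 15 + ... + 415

Factor out 5: = 5(1 + 2 + ... + 83) = 5 × n(n+1)/2
= 5 × 83×84/2
= 5 × 3486
= 17430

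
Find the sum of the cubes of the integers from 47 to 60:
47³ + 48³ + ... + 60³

Use ∑_{k=1}^{n} k³ = [n(n+1)/2]², then subtract the first 46 terms.
∑_{k=1}^{60} k³ = [60×61/2]² = 1830² = 3348900
∑_{k=1}^{46} k³ = [46×47/2]² = 1081² = 1168561
∑_{k=47}^{60} k³ = 3348900 - 1168561 = 2180339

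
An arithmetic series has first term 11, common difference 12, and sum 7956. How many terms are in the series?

Using S = n/2 × [2a + (n-1)d]
7956 = n/2 × [2(11) + (n-1)(12)]
7956 = n/2 × [22 + 12n - 12]
15912 = n × [10 + 12n]
12n² + (10)n - 15912 = 0
Discriminant: Δ = (10)² - 4(12)(-15912) = 100 + 763776 = 763876
√Δ = 874
n = [-(10) + √Δ] / (2·12) = (-10 + 874) / 24 = 864 / 24 = 36
(The negative root is discarded since n must be a positive integer.)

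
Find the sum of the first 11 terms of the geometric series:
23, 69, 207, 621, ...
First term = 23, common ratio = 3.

Sₙ = a(1 - rⁿ) / (1 - r)
S_11 = 23(1 - 3^11) / (1 - 3)
S_11 = 23(1 - 177147) / (-2)
S_11 = 2037179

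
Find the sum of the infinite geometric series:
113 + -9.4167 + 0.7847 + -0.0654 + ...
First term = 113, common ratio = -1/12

For |r| < 1, S = a / (1 - r)
S = 113 / (1 - (-1/12))
S = 113 / (13/12)
S = 1356/13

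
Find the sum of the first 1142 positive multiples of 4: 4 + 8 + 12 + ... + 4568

Factor out 4: = 4(1 + 2 + ... + 1142) = 4 × n(n+1)/2
= 4 × 1142×1143/2
= 4 × 652653
= 2610612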